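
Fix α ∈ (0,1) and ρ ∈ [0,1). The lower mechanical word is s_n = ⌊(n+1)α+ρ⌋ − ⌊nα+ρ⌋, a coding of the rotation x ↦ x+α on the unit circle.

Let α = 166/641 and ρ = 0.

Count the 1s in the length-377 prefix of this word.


97

#1s = Σ_{n=0}^{376} s_n = Σ_{n=0}^{376} (⌊(n+1)α+ρ⌋ − ⌊nα+ρ⌋)
the sum telescopes: every ⌊nα+ρ⌋ with 0 < n < 377 appears once with + and once with −, leaving ⌊377α+ρ⌋ − ⌊0·α+ρ⌋
377α + ρ = (377·166) / 641 = 62582/641
ρ = 0/641
⌊62582/641⌋ = 97,  ⌊0/641⌋ = 0
#1s = 97 − 0 = 97


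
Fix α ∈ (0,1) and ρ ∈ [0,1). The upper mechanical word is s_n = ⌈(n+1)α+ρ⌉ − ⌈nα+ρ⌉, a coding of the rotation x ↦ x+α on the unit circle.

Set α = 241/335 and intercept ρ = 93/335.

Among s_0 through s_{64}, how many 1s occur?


#1s = Σ_{n=0}^{64} s_n = Σ_{n=0}^{64} (⌈(n+1)α+ρ⌉ − ⌈nα+ρ⌉)
the sum telescopes: every ⌈nα+ρ⌉ with 0 < n < 65 appears once with + and once with −, leaving ⌈65α+ρ⌉ − ⌈0·α+ρ⌉
65α + ρ = (65·241 + 93) / 335 = 15758/335
ρ = 93/335
⌈15758/335⌉ = 48,  ⌈93/335⌉ = 1
#1s = 48 − 1 = 47

47


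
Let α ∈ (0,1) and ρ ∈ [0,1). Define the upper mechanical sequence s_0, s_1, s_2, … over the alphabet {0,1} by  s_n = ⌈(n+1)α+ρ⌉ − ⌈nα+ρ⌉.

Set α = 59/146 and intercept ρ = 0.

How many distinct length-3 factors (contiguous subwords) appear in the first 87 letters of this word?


t_n = ⌈(n·59)/146⌉ for n = 0 … 87:
  n=0…9: ⌈0/146⌉=0 ⌈59/146⌉=1 ⌈118/146⌉=1 ⌈177/146⌉=2 ⌈236/146⌉=2 ⌈295/146⌉=3 ⌈354/146⌉=3 ⌈413/146⌉=3 ⌈472/146⌉=4 ⌈531/146⌉=4
  n=10…19: ⌈590/146⌉=5 ⌈649/146⌉=5 ⌈708/146⌉=5 ⌈767/146⌉=6 ⌈826/146⌉=6 ⌈885/146⌉=7 ⌈944/146⌉=7 ⌈1003/146⌉=7 ⌈1062/146⌉=8 ⌈1121/146⌉=8
  n=20…29: ⌈1180/146⌉=9 ⌈1239/146⌉=9 ⌈1298/146⌉=9 ⌈1357/146⌉=10 ⌈1416/146⌉=10 ⌈1475/146⌉=11 ⌈1534/146⌉=11 ⌈1593/146⌉=11 ⌈1652/146⌉=12 ⌈1711/146⌉=12
  n=30…39: ⌈1770/146⌉=13 ⌈1829/146⌉=13 ⌈1888/146⌉=13 ⌈1947/146⌉=14 ⌈2006/146⌉=14 ⌈2065/146⌉=15 ⌈2124/146⌉=15 ⌈2183/146⌉=15 ⌈2242/146⌉=16 ⌈2301/146⌉=16
  n=40…49: ⌈2360/146⌉=17 ⌈2419/146⌉=17 ⌈2478/146⌉=17 ⌈2537/146⌉=18 ⌈2596/146⌉=18 ⌈2655/146⌉=19 ⌈2714/146⌉=19 ⌈2773/146⌉=19 ⌈2832/146⌉=20 ⌈2891/146⌉=20
  n=50…59: ⌈2950/146⌉=21 ⌈3009/146⌉=21 ⌈3068/146⌉=22 ⌈3127/146⌉=22 ⌈3186/146⌉=22 ⌈3245/146⌉=23 ⌈3304/146⌉=23 ⌈3363/146⌉=24 ⌈3422/146⌉=24 ⌈3481/146⌉=24
  n=60…69: ⌈3540/146⌉=25 ⌈3599/146⌉=25 ⌈3658/146⌉=26 ⌈3717/146⌉=26 ⌈3776/146⌉=26 ⌈3835/146⌉=27 ⌈3894/146⌉=27 ⌈3953/146⌉=28 ⌈4012/146⌉=28 ⌈4071/146⌉=28
  n=70…79: ⌈4130/146⌉=29 ⌈4189/146⌉=29 ⌈4248/146⌉=30 ⌈4307/146⌉=30 ⌈4366/146⌉=30 ⌈4425/146⌉=31 ⌈4484/146⌉=31 ⌈4543/146⌉=32 ⌈4602/146⌉=32 ⌈4661/146⌉=32
  n=80…87: ⌈4720/146⌉=33 ⌈4779/146⌉=33 ⌈4838/146⌉=34 ⌈4897/146⌉=34 ⌈4956/146⌉=34 ⌈5015/146⌉=35 ⌈5074/146⌉=35 ⌈5133/146⌉=36
s_n = t_(n+1) − t_n for n = 0 … 86 gives
prefix = 101010010100101001010010100101001010010100101001010100101001010010100101001010010100101
slide a length-3 window over [0..2] … [84..86] (85 windows); first occurrence of each distinct factor:
  [  0..  2] 101
  [  1..  3] 010
  [  4..  6] 100
  [  5..  7] 001
  (the other 81 windows repeat one of these)
distinct factors: {001, 010, 100, 101}
count = 4  (Sturmian bound for length 3 is 4)

4


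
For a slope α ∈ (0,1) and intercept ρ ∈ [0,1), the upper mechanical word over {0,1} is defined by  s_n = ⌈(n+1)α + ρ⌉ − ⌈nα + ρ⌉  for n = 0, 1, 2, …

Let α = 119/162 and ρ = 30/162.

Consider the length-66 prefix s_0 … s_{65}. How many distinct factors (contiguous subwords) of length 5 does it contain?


t_n = ⌈(n·119+30)/162⌉ for n = 0 … 66:
  n=0…9: ⌈30/162⌉=1 ⌈149/162⌉=1 ⌈268/162⌉=2 ⌈387/162⌉=3 ⌈506/162⌉=4 ⌈625/162⌉=4 ⌈744/162⌉=5 ⌈863/162⌉=6 ⌈982/162⌉=7 ⌈1101/162⌉=7
  n=10…19: ⌈1220/162⌉=8 ⌈1339/162⌉=9 ⌈1458/162⌉=9 ⌈1577/162⌉=10 ⌈1696/162⌉=11 ⌈1815/162⌉=12 ⌈1934/162⌉=12 ⌈2053/162⌉=13 ⌈2172/162⌉=14 ⌈2291/162⌉=15
  n=20…29: ⌈2410/162⌉=15 ⌈2529/162⌉=16 ⌈2648/162⌉=17 ⌈2767/162⌉=18 ⌈2886/162⌉=18 ⌈3005/162⌉=19 ⌈3124/162⌉=20 ⌈3243/162⌉=21 ⌈3362/162⌉=21 ⌈3481/162⌉=22
  n=30…39: ⌈3600/162⌉=23 ⌈3719/162⌉=23 ⌈3838/162⌉=24 ⌈3957/162⌉=25 ⌈4076/162⌉=26 ⌈4195/162⌉=26 ⌈4314/162⌉=27 ⌈4433/162⌉=28 ⌈4552/162⌉=29 ⌈4671/162⌉=29
  n=40…49: ⌈4790/162⌉=30 ⌈4909/162⌉=31 ⌈5028/162⌉=32 ⌈5147/162⌉=32 ⌈5266/162⌉=33 ⌈5385/162⌉=34 ⌈5504/162⌉=34 ⌈5623/162⌉=35 ⌈5742/162⌉=36 ⌈5861/162⌉=37
  n=50…59: ⌈5980/162⌉=37 ⌈6099/162⌉=38 ⌈6218/162⌉=39 ⌈6337/162⌉=40 ⌈6456/162⌉=40 ⌈6575/162⌉=41 ⌈6694/162⌉=42 ⌈6813/162⌉=43 ⌈6932/162⌉=43 ⌈7051/162⌉=44
  n=60…66: ⌈7170/162⌉=45 ⌈7289/162⌉=45 ⌈7408/162⌉=46 ⌈7527/162⌉=47 ⌈7646/162⌉=48 ⌈7765/162⌉=48 ⌈7884/162⌉=49
s_n = t_(n+1) − t_n for n = 0 … 65 gives
prefix = 011101110110111011101110111011011101110111011011101110111011011101
slide a length-5 window over [0..4] … [61..65] (62 windows); first occurrence of each distinct factor:
  [  0..  4] 01110
  [  1..  5] 11101
  [  2..  6] 11011
  [  3..  7] 10111
  [  7.. 11] 10110
  [  8.. 12] 01101
  (the other 56 windows repeat one of these)
distinct factors: {01101, 01110, 10110, 10111, 11011, 11101}
count = 6  (Sturmian bound for length 5 is 6)

6


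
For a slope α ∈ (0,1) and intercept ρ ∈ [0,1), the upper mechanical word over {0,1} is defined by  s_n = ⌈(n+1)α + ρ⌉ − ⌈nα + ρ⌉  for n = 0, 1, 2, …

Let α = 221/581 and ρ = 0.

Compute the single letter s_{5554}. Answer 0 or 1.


1

(n+1)α + ρ = (5555·221) / 581 = 1227655/581
nα + ρ     = (5554·221) / 581 = 1227434/581
⌈1227655/581⌉ = 2114,  ⌈1227434/581⌉ = 2113
s_{5554} = 2114 − 2113 = 1


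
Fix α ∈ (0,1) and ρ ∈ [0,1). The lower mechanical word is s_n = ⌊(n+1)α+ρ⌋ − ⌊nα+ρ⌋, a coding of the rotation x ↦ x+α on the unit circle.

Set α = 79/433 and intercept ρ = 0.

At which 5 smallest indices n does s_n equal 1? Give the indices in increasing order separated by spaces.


n=0: ⌊79/433⌋−⌊0/433⌋ = 0−0 = 0
n=1: ⌊158/433⌋−⌊79/433⌋ = 0−0 = 0
n=2: ⌊237/433⌋−⌊158/433⌋ = 0−0 = 0
n=3: ⌊316/433⌋−⌊237/433⌋ = 0−0 = 0
n=4: ⌊395/433⌋−⌊316/433⌋ = 0−0 = 0
n=5: ⌊474/433⌋−⌊395/433⌋ = 1−0 = 1  ← one
n=6: ⌊553/433⌋−⌊474/433⌋ = 1−1 = 0
n=7: ⌊632/433⌋−⌊553/433⌋ = 1−1 = 0
n=8: ⌊711/433⌋−⌊632/433⌋ = 1−1 = 0
n=9: ⌊790/433⌋−⌊711/433⌋ = 1−1 = 0
n=10: ⌊869/433⌋−⌊790/433⌋ = 2−1 = 1  ← one
n=11: ⌊948/433⌋−⌊869/433⌋ = 2−2 = 0
n=12: ⌊1027/433⌋−⌊948/433⌋ = 2−2 = 0
n=13: ⌊1106/433⌋−⌊1027/433⌋ = 2−2 = 0
n=14: ⌊1185/433⌋−⌊1106/433⌋ = 2−2 = 0
n=15: ⌊1264/433⌋−⌊1185/433⌋ = 2−2 = 0
n=16: ⌊1343/433⌋−⌊1264/433⌋ = 3−2 = 1  ← one
n=17: ⌊1422/433⌋−⌊1343/433⌋ = 3−3 = 0
n=18: ⌊1501/433⌋−⌊1422/433⌋ = 3−3 = 0
n=19: ⌊1580/433⌋−⌊1501/433⌋ = 3−3 = 0
n=20: ⌊1659/433⌋−⌊1580/433⌋ = 3−3 = 0
n=21: ⌊1738/433⌋−⌊1659/433⌋ = 4−3 = 1  ← one
n=22: ⌊1817/433⌋−⌊1738/433⌋ = 4−4 = 0
n=23: ⌊1896/433⌋−⌊1817/433⌋ = 4−4 = 0
n=24: ⌊1975/433⌋−⌊1896/433⌋ = 4−4 = 0
n=25: ⌊2054/433⌋−⌊1975/433⌋ = 4−4 = 0
n=26: ⌊2133/433⌋−⌊2054/433⌋ = 4−4 = 0
n=27: ⌊2212/433⌋−⌊2133/433⌋ = 5−4 = 1  ← one
positions of the first 5 ones: 5 10 16 21 27

5 10 16 21 27


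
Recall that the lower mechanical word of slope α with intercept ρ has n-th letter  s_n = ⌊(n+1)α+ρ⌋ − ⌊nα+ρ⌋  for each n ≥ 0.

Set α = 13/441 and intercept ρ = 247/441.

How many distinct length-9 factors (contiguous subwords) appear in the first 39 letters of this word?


t_n = ⌊(n·13+247)/441⌋ for n = 0 … 39:
  n=0…9: ⌊247/441⌋=0 ⌊260/441⌋=0 ⌊273/441⌋=0 ⌊286/441⌋=0 ⌊299/441⌋=0 ⌊312/441⌋=0 ⌊325/441⌋=0 ⌊338/441⌋=0 ⌊351/441⌋=0 ⌊364/441⌋=0
  n=10…19: ⌊377/441⌋=0 ⌊390/441⌋=0 ⌊403/441⌋=0 ⌊416/441⌋=0 ⌊429/441⌋=0 ⌊442/441⌋=1 ⌊455/441⌋=1 ⌊468/441⌋=1 ⌊481/441⌋=1 ⌊494/441⌋=1
  n=20…29: ⌊507/441⌋=1 ⌊520/441⌋=1 ⌊533/441⌋=1 ⌊546/441⌋=1 ⌊559/441⌋=1 ⌊572/441⌋=1 ⌊585/441⌋=1 ⌊598/441⌋=1 ⌊611/441⌋=1 ⌊624/441⌋=1
  n=30…39: ⌊637/441⌋=1 ⌊650/441⌋=1 ⌊663/441⌋=1 ⌊676/441⌋=1 ⌊689/441⌋=1 ⌊702/441⌋=1 ⌊715/441⌋=1 ⌊728/441⌋=1 ⌊741/441⌋=1 ⌊754/441⌋=1
s_n = t_(n+1) − t_n for n = 0 … 38 gives
prefix = 000000000000001000000000000000000000000
slide a length-9 window over [0..8] … [30..38] (31 windows); first occurrence of each distinct factor:
  [  0..  8] 000000000
  [  6.. 14] 000000001
  [  7.. 15] 000000010
  [  8.. 16] 000000100
  [  9.. 17] 000001000
  [ 10.. 18] 000010000
  [ 11.. 19] 000100000
  [ 12.. 20] 001000000
  [ 13.. 21] 010000000
  [ 14.. 22] 100000000
  (the other 21 windows repeat one of these)
distinct factors: {000000000, 000000001, 000000010, 000000100, 000001000, 000010000, 000100000, 001000000, 010000000, 100000000}
count = 10  (Sturmian bound for length 9 is 10)

10


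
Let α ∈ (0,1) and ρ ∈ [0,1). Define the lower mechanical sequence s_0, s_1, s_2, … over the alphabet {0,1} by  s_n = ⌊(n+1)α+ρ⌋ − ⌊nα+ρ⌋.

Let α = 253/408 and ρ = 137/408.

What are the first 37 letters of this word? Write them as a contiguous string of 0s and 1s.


0110110101101101011010110110101101101

n=0: ⌊(1·253+137)/408⌋ − ⌊(0·253+137)/408⌋ = ⌊390/408⌋ − ⌊137/408⌋ = 0 − 0 = 0
n=1: ⌊(2·253+137)/408⌋ − ⌊(1·253+137)/408⌋ = ⌊643/408⌋ − ⌊390/408⌋ = 1 − 0 = 1
n=2: ⌊(3·253+137)/408⌋ − ⌊(2·253+137)/408⌋ = ⌊896/408⌋ − ⌊643/408⌋ = 2 − 1 = 1
n=3: ⌊(4·253+137)/408⌋ − ⌊(3·253+137)/408⌋ = ⌊1149/408⌋ − ⌊896/408⌋ = 2 − 2 = 0
n=4: ⌊(5·253+137)/408⌋ − ⌊(4·253+137)/408⌋ = ⌊1402/408⌋ − ⌊1149/408⌋ = 3 − 2 = 1
n=5: ⌊(6·253+137)/408⌋ − ⌊(5·253+137)/408⌋ = ⌊1655/408⌋ − ⌊1402/408⌋ = 4 − 3 = 1
n=6: ⌊(7·253+137)/408⌋ − ⌊(6·253+137)/408⌋ = ⌊1908/408⌋ − ⌊1655/408⌋ = 4 − 4 = 0
n=7: ⌊(8·253+137)/408⌋ − ⌊(7·253+137)/408⌋ = ⌊2161/408⌋ − ⌊1908/408⌋ = 5 − 4 = 1
n=8: ⌊(9·253+137)/408⌋ − ⌊(8·253+137)/408⌋ = ⌊2414/408⌋ − ⌊2161/408⌋ = 5 − 5 = 0
n=9: ⌊(10·253+137)/408⌋ − ⌊(9·253+137)/408⌋ = ⌊2667/408⌋ − ⌊2414/408⌋ = 6 − 5 = 1
n=10: ⌊(11·253+137)/408⌋ − ⌊(10·253+137)/408⌋ = ⌊2920/408⌋ − ⌊2667/408⌋ = 7 − 6 = 1
n=11: ⌊(12·253+137)/408⌋ − ⌊(11·253+137)/408⌋ = ⌊3173/408⌋ − ⌊2920/408⌋ = 7 − 7 = 0
n=12: ⌊(13·253+137)/408⌋ − ⌊(12·253+137)/408⌋ = ⌊3426/408⌋ − ⌊3173/408⌋ = 8 − 7 = 1
n=13: ⌊(14·253+137)/408⌋ − ⌊(13·253+137)/408⌋ = ⌊3679/408⌋ − ⌊3426/408⌋ = 9 − 8 = 1
n=14: ⌊(15·253+137)/408⌋ − ⌊(14·253+137)/408⌋ = ⌊3932/408⌋ − ⌊3679/408⌋ = 9 − 9 = 0
n=15: ⌊(16·253+137)/408⌋ − ⌊(15·253+137)/408⌋ = ⌊4185/408⌋ − ⌊3932/408⌋ = 10 − 9 = 1
n=16: ⌊(17·253+137)/408⌋ − ⌊(16·253+137)/408⌋ = ⌊4438/408⌋ − ⌊4185/408⌋ = 10 − 10 = 0
n=17: ⌊(18·253+137)/408⌋ − ⌊(17·253+137)/408⌋ = ⌊4691/408⌋ − ⌊4438/408⌋ = 11 − 10 = 1
n=18: ⌊(19·253+137)/408⌋ − ⌊(18·253+137)/408⌋ = ⌊4944/408⌋ − ⌊4691/408⌋ = 12 − 11 = 1
n=19: ⌊(20·253+137)/408⌋ − ⌊(19·253+137)/408⌋ = ⌊5197/408⌋ − ⌊4944/408⌋ = 12 − 12 = 0
n=20: ⌊(21·253+137)/408⌋ − ⌊(20·253+137)/408⌋ = ⌊5450/408⌋ − ⌊5197/408⌋ = 13 − 12 = 1
n=21: ⌊(22·253+137)/408⌋ − ⌊(21·253+137)/408⌋ = ⌊5703/408⌋ − ⌊5450/408⌋ = 13 − 13 = 0
n=22: ⌊(23·253+137)/408⌋ − ⌊(22·253+137)/408⌋ = ⌊5956/408⌋ − ⌊5703/408⌋ = 14 − 13 = 1
n=23: ⌊(24·253+137)/408⌋ − ⌊(23·253+137)/408⌋ = ⌊6209/408⌋ − ⌊5956/408⌋ = 15 − 14 = 1
n=24: ⌊(25·253+137)/408⌋ − ⌊(24·253+137)/408⌋ = ⌊6462/408⌋ − ⌊6209/408⌋ = 15 − 15 = 0
n=25: ⌊(26·253+137)/408⌋ − ⌊(25·253+137)/408⌋ = ⌊6715/408⌋ − ⌊6462/408⌋ = 16 − 15 = 1
n=26: ⌊(27·253+137)/408⌋ − ⌊(26·253+137)/408⌋ = ⌊6968/408⌋ − ⌊6715/408⌋ = 17 − 16 = 1
n=27: ⌊(28·253+137)/408⌋ − ⌊(27·253+137)/408⌋ = ⌊7221/408⌋ − ⌊6968/408⌋ = 17 − 17 = 0
n=28: ⌊(29·253+137)/408⌋ − ⌊(28·253+137)/408⌋ = ⌊7474/408⌋ − ⌊7221/408⌋ = 18 − 17 = 1
n=29: ⌊(30·253+137)/408⌋ − ⌊(29·253+137)/408⌋ = ⌊7727/408⌋ − ⌊7474/408⌋ = 18 − 18 = 0
n=30: ⌊(31·253+137)/408⌋ − ⌊(30·253+137)/408⌋ = ⌊7980/408⌋ − ⌊7727/408⌋ = 19 − 18 = 1
n=31: ⌊(32·253+137)/408⌋ − ⌊(31·253+137)/408⌋ = ⌊8233/408⌋ − ⌊7980/408⌋ = 20 − 19 = 1
n=32: ⌊(33·253+137)/408⌋ − ⌊(32·253+137)/408⌋ = ⌊8486/408⌋ − ⌊8233/408⌋ = 20 − 20 = 0
n=33: ⌊(34·253+137)/408⌋ − ⌊(33·253+137)/408⌋ = ⌊8739/408⌋ − ⌊8486/408⌋ = 21 − 20 = 1
n=34: ⌊(35·253+137)/408⌋ − ⌊(34·253+137)/408⌋ = ⌊8992/408⌋ − ⌊8739/408⌋ = 22 − 21 = 1
n=35: ⌊(36·253+137)/408⌋ − ⌊(35·253+137)/408⌋ = ⌊9245/408⌋ − ⌊8992/408⌋ = 22 − 22 = 0
n=36: ⌊(37·253+137)/408⌋ − ⌊(36·253+137)/408⌋ = ⌊9498/408⌋ − ⌊9245/408⌋ = 23 − 22 = 1


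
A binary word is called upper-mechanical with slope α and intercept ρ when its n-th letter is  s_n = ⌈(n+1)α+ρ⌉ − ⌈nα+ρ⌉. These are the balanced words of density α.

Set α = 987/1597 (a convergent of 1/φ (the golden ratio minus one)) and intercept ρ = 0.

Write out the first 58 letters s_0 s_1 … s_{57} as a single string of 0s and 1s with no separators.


1101101011011010110101101101011011010110101101101011010110

n=0: ⌈(1·987)/1597⌉ − ⌈(0·987)/1597⌉ = ⌈987/1597⌉ − ⌈0/1597⌉ = 1 − 0 = 1
n=1: ⌈(2·987)/1597⌉ − ⌈(1·987)/1597⌉ = ⌈1974/1597⌉ − ⌈987/1597⌉ = 2 − 1 = 1
n=2: ⌈(3·987)/1597⌉ − ⌈(2·987)/1597⌉ = ⌈2961/1597⌉ − ⌈1974/1597⌉ = 2 − 2 = 0
n=3: ⌈(4·987)/1597⌉ − ⌈(3·987)/1597⌉ = ⌈3948/1597⌉ − ⌈2961/1597⌉ = 3 − 2 = 1
n=4: ⌈(5·987)/1597⌉ − ⌈(4·987)/1597⌉ = ⌈4935/1597⌉ − ⌈3948/1597⌉ = 4 − 3 = 1
n=5: ⌈(6·987)/1597⌉ − ⌈(5·987)/1597⌉ = ⌈5922/1597⌉ − ⌈4935/1597⌉ = 4 − 4 = 0
n=6: ⌈(7·987)/1597⌉ − ⌈(6·987)/1597⌉ = ⌈6909/1597⌉ − ⌈5922/1597⌉ = 5 − 4 = 1
n=7: ⌈(8·987)/1597⌉ − ⌈(7·987)/1597⌉ = ⌈7896/1597⌉ − ⌈6909/1597⌉ = 5 − 5 = 0
n=8: ⌈(9·987)/1597⌉ − ⌈(8·987)/1597⌉ = ⌈8883/1597⌉ − ⌈7896/1597⌉ = 6 − 5 = 1
n=9: ⌈(10·987)/1597⌉ − ⌈(9·987)/1597⌉ = ⌈9870/1597⌉ − ⌈8883/1597⌉ = 7 − 6 = 1
n=10: ⌈(11·987)/1597⌉ − ⌈(10·987)/1597⌉ = ⌈10857/1597⌉ − ⌈9870/1597⌉ = 7 − 7 = 0
n=11: ⌈(12·987)/1597⌉ − ⌈(11·987)/1597⌉ = ⌈11844/1597⌉ − ⌈10857/1597⌉ = 8 − 7 = 1
n=12: ⌈(13·987)/1597⌉ − ⌈(12·987)/1597⌉ = ⌈12831/1597⌉ − ⌈11844/1597⌉ = 9 − 8 = 1
n=13: ⌈(14·987)/1597⌉ − ⌈(13·987)/1597⌉ = ⌈13818/1597⌉ − ⌈12831/1597⌉ = 9 − 9 = 0
n=14: ⌈(15·987)/1597⌉ − ⌈(14·987)/1597⌉ = ⌈14805/1597⌉ − ⌈13818/1597⌉ = 10 − 9 = 1
n=15: ⌈(16·987)/1597⌉ − ⌈(15·987)/1597⌉ = ⌈15792/1597⌉ − ⌈14805/1597⌉ = 10 − 10 = 0
n=16: ⌈(17·987)/1597⌉ − ⌈(16·987)/1597⌉ = ⌈16779/1597⌉ − ⌈15792/1597⌉ = 11 − 10 = 1
n=17: ⌈(18·987)/1597⌉ − ⌈(17·987)/1597⌉ = ⌈17766/1597⌉ − ⌈16779/1597⌉ = 12 − 11 = 1
n=18: ⌈(19·987)/1597⌉ − ⌈(18·987)/1597⌉ = ⌈18753/1597⌉ − ⌈17766/1597⌉ = 12 − 12 = 0
n=19: ⌈(20·987)/1597⌉ − ⌈(19·987)/1597⌉ = ⌈19740/1597⌉ − ⌈18753/1597⌉ = 13 − 12 = 1
n=20: ⌈(21·987)/1597⌉ − ⌈(20·987)/1597⌉ = ⌈20727/1597⌉ − ⌈19740/1597⌉ = 13 − 13 = 0
n=21: ⌈(22·987)/1597⌉ − ⌈(21·987)/1597⌉ = ⌈21714/1597⌉ − ⌈20727/1597⌉ = 14 − 13 = 1
n=22: ⌈(23·987)/1597⌉ − ⌈(22·987)/1597⌉ = ⌈22701/1597⌉ − ⌈21714/1597⌉ = 15 − 14 = 1
n=23: ⌈(24·987)/1597⌉ − ⌈(23·987)/1597⌉ = ⌈23688/1597⌉ − ⌈22701/1597⌉ = 15 − 15 = 0
n=24: ⌈(25·987)/1597⌉ − ⌈(24·987)/1597⌉ = ⌈24675/1597⌉ − ⌈23688/1597⌉ = 16 − 15 = 1
n=25: ⌈(26·987)/1597⌉ − ⌈(25·987)/1597⌉ = ⌈25662/1597⌉ − ⌈24675/1597⌉ = 17 − 16 = 1
n=26: ⌈(27·987)/1597⌉ − ⌈(26·987)/1597⌉ = ⌈26649/1597⌉ − ⌈25662/1597⌉ = 17 − 17 = 0
n=27: ⌈(28·987)/1597⌉ − ⌈(27·987)/1597⌉ = ⌈27636/1597⌉ − ⌈26649/1597⌉ = 18 − 17 = 1
n=28: ⌈(29·987)/1597⌉ − ⌈(28·987)/1597⌉ = ⌈28623/1597⌉ − ⌈27636/1597⌉ = 18 − 18 = 0
n=29: ⌈(30·987)/1597⌉ − ⌈(29·987)/1597⌉ = ⌈29610/1597⌉ − ⌈28623/1597⌉ = 19 − 18 = 1
n=30: ⌈(31·987)/1597⌉ − ⌈(30·987)/1597⌉ = ⌈30597/1597⌉ − ⌈29610/1597⌉ = 20 − 19 = 1
n=31: ⌈(32·987)/1597⌉ − ⌈(31·987)/1597⌉ = ⌈31584/1597⌉ − ⌈30597/1597⌉ = 20 − 20 = 0
n=32: ⌈(33·987)/1597⌉ − ⌈(32·987)/1597⌉ = ⌈32571/1597⌉ − ⌈31584/1597⌉ = 21 − 20 = 1
n=33: ⌈(34·987)/1597⌉ − ⌈(33·987)/1597⌉ = ⌈33558/1597⌉ − ⌈32571/1597⌉ = 22 − 21 = 1
n=34: ⌈(35·987)/1597⌉ − ⌈(34·987)/1597⌉ = ⌈34545/1597⌉ − ⌈33558/1597⌉ = 22 − 22 = 0
n=35: ⌈(36·987)/1597⌉ − ⌈(35·987)/1597⌉ = ⌈35532/1597⌉ − ⌈34545/1597⌉ = 23 − 22 = 1
n=36: ⌈(37·987)/1597⌉ − ⌈(36·987)/1597⌉ = ⌈36519/1597⌉ − ⌈35532/1597⌉ = 23 − 23 = 0
n=37: ⌈(38·987)/1597⌉ − ⌈(37·987)/1597⌉ = ⌈37506/1597⌉ − ⌈36519/1597⌉ = 24 − 23 = 1
n=38: ⌈(39·987)/1597⌉ − ⌈(38·987)/1597⌉ = ⌈38493/1597⌉ − ⌈37506/1597⌉ = 25 − 24 = 1
n=39: ⌈(40·987)/1597⌉ − ⌈(39·987)/1597⌉ = ⌈39480/1597⌉ − ⌈38493/1597⌉ = 25 − 25 = 0
n=40: ⌈(41·987)/1597⌉ − ⌈(40·987)/1597⌉ = ⌈40467/1597⌉ − ⌈39480/1597⌉ = 26 − 25 = 1
n=41: ⌈(42·987)/1597⌉ − ⌈(41·987)/1597⌉ = ⌈41454/1597⌉ − ⌈40467/1597⌉ = 26 − 26 = 0
n=42: ⌈(43·987)/1597⌉ − ⌈(42·987)/1597⌉ = ⌈42441/1597⌉ − ⌈41454/1597⌉ = 27 − 26 = 1
n=43: ⌈(44·987)/1597⌉ − ⌈(43·987)/1597⌉ = ⌈43428/1597⌉ − ⌈42441/1597⌉ = 28 − 27 = 1
n=44: ⌈(45·987)/1597⌉ − ⌈(44·987)/1597⌉ = ⌈44415/1597⌉ − ⌈43428/1597⌉ = 28 − 28 = 0
n=45: ⌈(46·987)/1597⌉ − ⌈(45·987)/1597⌉ = ⌈45402/1597⌉ − ⌈44415/1597⌉ = 29 − 28 = 1
n=46: ⌈(47·987)/1597⌉ − ⌈(46·987)/1597⌉ = ⌈46389/1597⌉ − ⌈45402/1597⌉ = 30 − 29 = 1
n=47: ⌈(48·987)/1597⌉ − ⌈(47·987)/1597⌉ = ⌈47376/1597⌉ − ⌈46389/1597⌉ = 30 − 30 = 0
n=48: ⌈(49·987)/1597⌉ − ⌈(48·987)/1597⌉ = ⌈48363/1597⌉ − ⌈47376/1597⌉ = 31 − 30 = 1
n=49: ⌈(50·987)/1597⌉ − ⌈(49·987)/1597⌉ = ⌈49350/1597⌉ − ⌈48363/1597⌉ = 31 − 31 = 0
n=50: ⌈(51·987)/1597⌉ − ⌈(50·987)/1597⌉ = ⌈50337/1597⌉ − ⌈49350/1597⌉ = 32 − 31 = 1
n=51: ⌈(52·987)/1597⌉ − ⌈(51·987)/1597⌉ = ⌈51324/1597⌉ − ⌈50337/1597⌉ = 33 − 32 = 1
n=52: ⌈(53·987)/1597⌉ − ⌈(52·987)/1597⌉ = ⌈52311/1597⌉ − ⌈51324/1597⌉ = 33 − 33 = 0
n=53: ⌈(54·987)/1597⌉ − ⌈(53·987)/1597⌉ = ⌈53298/1597⌉ − ⌈52311/1597⌉ = 34 − 33 = 1
n=54: ⌈(55·987)/1597⌉ − ⌈(54·987)/1597⌉ = ⌈54285/1597⌉ − ⌈53298/1597⌉ = 34 − 34 = 0
n=55: ⌈(56·987)/1597⌉ − ⌈(55·987)/1597⌉ = ⌈55272/1597⌉ − ⌈54285/1597⌉ = 35 − 34 = 1
n=56: ⌈(57·987)/1597⌉ − ⌈(56·987)/1597⌉ = ⌈56259/1597⌉ − ⌈55272/1597⌉ = 36 − 35 = 1
n=57: ⌈(58·987)/1597⌉ − ⌈(57·987)/1597⌉ = ⌈57246/1597⌉ − ⌈56259/1597⌉ = 36 − 36 = 0


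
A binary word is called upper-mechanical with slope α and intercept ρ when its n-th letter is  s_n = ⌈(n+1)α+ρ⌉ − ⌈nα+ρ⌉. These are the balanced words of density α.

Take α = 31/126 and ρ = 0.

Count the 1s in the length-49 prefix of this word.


13

#1s = Σ_{n=0}^{48} s_n = Σ_{n=0}^{48} (⌈(n+1)α+ρ⌉ − ⌈nα+ρ⌉)
the sum telescopes: every ⌈nα+ρ⌉ with 0 < n < 49 appears once with + and once with −, leaving ⌈49α+ρ⌉ − ⌈0·α+ρ⌉
49α + ρ = (49·31) / 126 = 1519/126
ρ = 0/126
⌈1519/126⌉ = 13,  ⌈0/126⌉ = 0
#1s = 13 − 0 = 13


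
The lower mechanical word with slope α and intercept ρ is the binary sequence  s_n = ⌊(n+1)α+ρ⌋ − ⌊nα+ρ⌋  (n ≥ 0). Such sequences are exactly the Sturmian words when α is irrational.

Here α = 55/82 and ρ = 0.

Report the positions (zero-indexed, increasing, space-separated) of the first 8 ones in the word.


n=0: ⌊55/82⌋−⌊0/82⌋ = 0−0 = 0
n=1: ⌊110/82⌋−⌊55/82⌋ = 1−0 = 1  ← one
n=2: ⌊165/82⌋−⌊110/82⌋ = 2−1 = 1  ← one
n=3: ⌊220/82⌋−⌊165/82⌋ = 2−2 = 0
n=4: ⌊275/82⌋−⌊220/82⌋ = 3−2 = 1  ← one
n=5: ⌊330/82⌋−⌊275/82⌋ = 4−3 = 1  ← one
n=6: ⌊385/82⌋−⌊330/82⌋ = 4−4 = 0
n=7: ⌊440/82⌋−⌊385/82⌋ = 5−4 = 1  ← one
n=8: ⌊495/82⌋−⌊440/82⌋ = 6−5 = 1  ← one
n=9: ⌊550/82⌋−⌊495/82⌋ = 6−6 = 0
n=10: ⌊605/82⌋−⌊550/82⌋ = 7−6 = 1  ← one
n=11: ⌊660/82⌋−⌊605/82⌋ = 8−7 = 1  ← one
positions of the first 8 ones: 1 2 4 5 7 8 10 11

1 2 4 5 7 8 10 11


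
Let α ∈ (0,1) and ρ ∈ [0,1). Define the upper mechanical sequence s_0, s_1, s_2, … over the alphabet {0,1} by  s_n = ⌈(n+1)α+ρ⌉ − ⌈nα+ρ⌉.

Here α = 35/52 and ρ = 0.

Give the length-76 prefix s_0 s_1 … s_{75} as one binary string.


1110110110110110110110110110110110110110110110110110111011011011011011011011

n=0: ⌈(1·35)/52⌉ − ⌈(0·35)/52⌉ = ⌈35/52⌉ − ⌈0/52⌉ = 1 − 0 = 1
n=1: ⌈(2·35)/52⌉ − ⌈(1·35)/52⌉ = ⌈70/52⌉ − ⌈35/52⌉ = 2 − 1 = 1
n=2: ⌈(3·35)/52⌉ − ⌈(2·35)/52⌉ = ⌈105/52⌉ − ⌈70/52⌉ = 3 − 2 = 1
n=3: ⌈(4·35)/52⌉ − ⌈(3·35)/52⌉ = ⌈140/52⌉ − ⌈105/52⌉ = 3 − 3 = 0
n=4: ⌈(5·35)/52⌉ − ⌈(4·35)/52⌉ = ⌈175/52⌉ − ⌈140/52⌉ = 4 − 3 = 1
n=5: ⌈(6·35)/52⌉ − ⌈(5·35)/52⌉ = ⌈210/52⌉ − ⌈175/52⌉ = 5 − 4 = 1
n=6: ⌈(7·35)/52⌉ − ⌈(6·35)/52⌉ = ⌈245/52⌉ − ⌈210/52⌉ = 5 − 5 = 0
n=7: ⌈(8·35)/52⌉ − ⌈(7·35)/52⌉ = ⌈280/52⌉ − ⌈245/52⌉ = 6 − 5 = 1
n=8: ⌈(9·35)/52⌉ − ⌈(8·35)/52⌉ = ⌈315/52⌉ − ⌈280/52⌉ = 7 − 6 = 1
n=9: ⌈(10·35)/52⌉ − ⌈(9·35)/52⌉ = ⌈350/52⌉ − ⌈315/52⌉ = 7 − 7 = 0
n=10: ⌈(11·35)/52⌉ − ⌈(10·35)/52⌉ = ⌈385/52⌉ − ⌈350/52⌉ = 8 − 7 = 1
n=11: ⌈(12·35)/52⌉ − ⌈(11·35)/52⌉ = ⌈420/52⌉ − ⌈385/52⌉ = 9 − 8 = 1
n=12: ⌈(13·35)/52⌉ − ⌈(12·35)/52⌉ = ⌈455/52⌉ − ⌈420/52⌉ = 9 − 9 = 0
n=13: ⌈(14·35)/52⌉ − ⌈(13·35)/52⌉ = ⌈490/52⌉ − ⌈455/52⌉ = 10 − 9 = 1
n=14: ⌈(15·35)/52⌉ − ⌈(14·35)/52⌉ = ⌈525/52⌉ − ⌈490/52⌉ = 11 − 10 = 1
n=15: ⌈(16·35)/52⌉ − ⌈(15·35)/52⌉ = ⌈560/52⌉ − ⌈525/52⌉ = 11 − 11 = 0
n=16: ⌈(17·35)/52⌉ − ⌈(16·35)/52⌉ = ⌈595/52⌉ − ⌈560/52⌉ = 12 − 11 = 1
n=17: ⌈(18·35)/52⌉ − ⌈(17·35)/52⌉ = ⌈630/52⌉ − ⌈595/52⌉ = 13 − 12 = 1
n=18: ⌈(19·35)/52⌉ − ⌈(18·35)/52⌉ = ⌈665/52⌉ − ⌈630/52⌉ = 13 − 13 = 0
n=19: ⌈(20·35)/52⌉ − ⌈(19·35)/52⌉ = ⌈700/52⌉ − ⌈665/52⌉ = 14 − 13 = 1
n=20: ⌈(21·35)/52⌉ − ⌈(20·35)/52⌉ = ⌈735/52⌉ − ⌈700/52⌉ = 15 − 14 = 1
n=21: ⌈(22·35)/52⌉ − ⌈(21·35)/52⌉ = ⌈770/52⌉ − ⌈735/52⌉ = 15 − 15 = 0
n=22: ⌈(23·35)/52⌉ − ⌈(22·35)/52⌉ = ⌈805/52⌉ − ⌈770/52⌉ = 16 − 15 = 1
n=23: ⌈(24·35)/52⌉ − ⌈(23·35)/52⌉ = ⌈840/52⌉ − ⌈805/52⌉ = 17 − 16 = 1
n=24: ⌈(25·35)/52⌉ − ⌈(24·35)/52⌉ = ⌈875/52⌉ − ⌈840/52⌉ = 17 − 17 = 0
n=25: ⌈(26·35)/52⌉ − ⌈(25·35)/52⌉ = ⌈910/52⌉ − ⌈875/52⌉ = 18 − 17 = 1
n=26: ⌈(27·35)/52⌉ − ⌈(26·35)/52⌉ = ⌈945/52⌉ − ⌈910/52⌉ = 19 − 18 = 1
n=27: ⌈(28·35)/52⌉ − ⌈(27·35)/52⌉ = ⌈980/52⌉ − ⌈945/52⌉ = 19 − 19 = 0
n=28: ⌈(29·35)/52⌉ − ⌈(28·35)/52⌉ = ⌈1015/52⌉ − ⌈980/52⌉ = 20 − 19 = 1
n=29: ⌈(30·35)/52⌉ − ⌈(29·35)/52⌉ = ⌈1050/52⌉ − ⌈1015/52⌉ = 21 − 20 = 1
n=30: ⌈(31·35)/52⌉ − ⌈(30·35)/52⌉ = ⌈1085/52⌉ − ⌈1050/52⌉ = 21 − 21 = 0
n=31: ⌈(32·35)/52⌉ − ⌈(31·35)/52⌉ = ⌈1120/52⌉ − ⌈1085/52⌉ = 22 − 21 = 1
n=32: ⌈(33·35)/52⌉ − ⌈(32·35)/52⌉ = ⌈1155/52⌉ − ⌈1120/52⌉ = 23 − 22 = 1
n=33: ⌈(34·35)/52⌉ − ⌈(33·35)/52⌉ = ⌈1190/52⌉ − ⌈1155/52⌉ = 23 − 23 = 0
n=34: ⌈(35·35)/52⌉ − ⌈(34·35)/52⌉ = ⌈1225/52⌉ − ⌈1190/52⌉ = 24 − 23 = 1
n=35: ⌈(36·35)/52⌉ − ⌈(35·35)/52⌉ = ⌈1260/52⌉ − ⌈1225/52⌉ = 25 − 24 = 1
n=36: ⌈(37·35)/52⌉ − ⌈(36·35)/52⌉ = ⌈1295/52⌉ − ⌈1260/52⌉ = 25 − 25 = 0
n=37: ⌈(38·35)/52⌉ − ⌈(37·35)/52⌉ = ⌈1330/52⌉ − ⌈1295/52⌉ = 26 − 25 = 1
n=38: ⌈(39·35)/52⌉ − ⌈(38·35)/52⌉ = ⌈1365/52⌉ − ⌈1330/52⌉ = 27 − 26 = 1
n=39: ⌈(40·35)/52⌉ − ⌈(39·35)/52⌉ = ⌈1400/52⌉ − ⌈1365/52⌉ = 27 − 27 = 0
n=40: ⌈(41·35)/52⌉ − ⌈(40·35)/52⌉ = ⌈1435/52⌉ − ⌈1400/52⌉ = 28 − 27 = 1
n=41: ⌈(42·35)/52⌉ − ⌈(41·35)/52⌉ = ⌈1470/52⌉ − ⌈1435/52⌉ = 29 − 28 = 1
n=42: ⌈(43·35)/52⌉ − ⌈(42·35)/52⌉ = ⌈1505/52⌉ − ⌈1470/52⌉ = 29 − 29 = 0
n=43: ⌈(44·35)/52⌉ − ⌈(43·35)/52⌉ = ⌈1540/52⌉ − ⌈1505/52⌉ = 30 − 29 = 1
n=44: ⌈(45·35)/52⌉ − ⌈(44·35)/52⌉ = ⌈1575/52⌉ − ⌈1540/52⌉ = 31 − 30 = 1
n=45: ⌈(46·35)/52⌉ − ⌈(45·35)/52⌉ = ⌈1610/52⌉ − ⌈1575/52⌉ = 31 − 31 = 0
n=46: ⌈(47·35)/52⌉ − ⌈(46·35)/52⌉ = ⌈1645/52⌉ − ⌈1610/52⌉ = 32 − 31 = 1
n=47: ⌈(48·35)/52⌉ − ⌈(47·35)/52⌉ = ⌈1680/52⌉ − ⌈1645/52⌉ = 33 − 32 = 1
n=48: ⌈(49·35)/52⌉ − ⌈(48·35)/52⌉ = ⌈1715/52⌉ − ⌈1680/52⌉ = 33 − 33 = 0
n=49: ⌈(50·35)/52⌉ − ⌈(49·35)/52⌉ = ⌈1750/52⌉ − ⌈1715/52⌉ = 34 − 33 = 1
n=50: ⌈(51·35)/52⌉ − ⌈(50·35)/52⌉ = ⌈1785/52⌉ − ⌈1750/52⌉ = 35 − 34 = 1
n=51: ⌈(52·35)/52⌉ − ⌈(51·35)/52⌉ = ⌈1820/52⌉ − ⌈1785/52⌉ = 35 − 35 = 0
n=52: ⌈(53·35)/52⌉ − ⌈(52·35)/52⌉ = ⌈1855/52⌉ − ⌈1820/52⌉ = 36 − 35 = 1
n=53: ⌈(54·35)/52⌉ − ⌈(53·35)/52⌉ = ⌈1890/52⌉ − ⌈1855/52⌉ = 37 − 36 = 1
n=54: ⌈(55·35)/52⌉ − ⌈(54·35)/52⌉ = ⌈1925/52⌉ − ⌈1890/52⌉ = 38 − 37 = 1
n=55: ⌈(56·35)/52⌉ − ⌈(55·35)/52⌉ = ⌈1960/52⌉ − ⌈1925/52⌉ = 38 − 38 = 0
n=56: ⌈(57·35)/52⌉ − ⌈(56·35)/52⌉ = ⌈1995/52⌉ − ⌈1960/52⌉ = 39 − 38 = 1
n=57: ⌈(58·35)/52⌉ − ⌈(57·35)/52⌉ = ⌈2030/52⌉ − ⌈1995/52⌉ = 40 − 39 = 1
n=58: ⌈(59·35)/52⌉ − ⌈(58·35)/52⌉ = ⌈2065/52⌉ − ⌈2030/52⌉ = 40 − 40 = 0
n=59: ⌈(60·35)/52⌉ − ⌈(59·35)/52⌉ = ⌈2100/52⌉ − ⌈2065/52⌉ = 41 − 40 = 1
n=60: ⌈(61·35)/52⌉ − ⌈(60·35)/52⌉ = ⌈2135/52⌉ − ⌈2100/52⌉ = 42 − 41 = 1
n=61: ⌈(62·35)/52⌉ − ⌈(61·35)/52⌉ = ⌈2170/52⌉ − ⌈2135/52⌉ = 42 − 42 = 0
n=62: ⌈(63·35)/52⌉ − ⌈(62·35)/52⌉ = ⌈2205/52⌉ − ⌈2170/52⌉ = 43 − 42 = 1
n=63: ⌈(64·35)/52⌉ − ⌈(63·35)/52⌉ = ⌈2240/52⌉ − ⌈2205/52⌉ = 44 − 43 = 1
n=64: ⌈(65·35)/52⌉ − ⌈(64·35)/52⌉ = ⌈2275/52⌉ − ⌈2240/52⌉ = 44 − 44 = 0
n=65: ⌈(66·35)/52⌉ − ⌈(65·35)/52⌉ = ⌈2310/52⌉ − ⌈2275/52⌉ = 45 − 44 = 1
n=66: ⌈(67·35)/52⌉ − ⌈(66·35)/52⌉ = ⌈2345/52⌉ − ⌈2310/52⌉ = 46 − 45 = 1
n=67: ⌈(68·35)/52⌉ − ⌈(67·35)/52⌉ = ⌈2380/52⌉ − ⌈2345/52⌉ = 46 − 46 = 0
n=68: ⌈(69·35)/52⌉ − ⌈(68·35)/52⌉ = ⌈2415/52⌉ − ⌈2380/52⌉ = 47 − 46 = 1
n=69: ⌈(70·35)/52⌉ − ⌈(69·35)/52⌉ = ⌈2450/52⌉ − ⌈2415/52⌉ = 48 − 47 = 1
n=70: ⌈(71·35)/52⌉ − ⌈(70·35)/52⌉ = ⌈2485/52⌉ − ⌈2450/52⌉ = 48 − 48 = 0
n=71: ⌈(72·35)/52⌉ − ⌈(71·35)/52⌉ = ⌈2520/52⌉ − ⌈2485/52⌉ = 49 − 48 = 1
n=72: ⌈(73·35)/52⌉ − ⌈(72·35)/52⌉ = ⌈2555/52⌉ − ⌈2520/52⌉ = 50 − 49 = 1
n=73: ⌈(74·35)/52⌉ − ⌈(73·35)/52⌉ = ⌈2590/52⌉ − ⌈2555/52⌉ = 50 − 50 = 0
n=74: ⌈(75·35)/52⌉ − ⌈(74·35)/52⌉ = ⌈2625/52⌉ − ⌈2590/52⌉ = 51 − 50 = 1
n=75: ⌈(76·35)/52⌉ − ⌈(75·35)/52⌉ = ⌈2660/52⌉ − ⌈2625/52⌉ = 52 − 51 = 1


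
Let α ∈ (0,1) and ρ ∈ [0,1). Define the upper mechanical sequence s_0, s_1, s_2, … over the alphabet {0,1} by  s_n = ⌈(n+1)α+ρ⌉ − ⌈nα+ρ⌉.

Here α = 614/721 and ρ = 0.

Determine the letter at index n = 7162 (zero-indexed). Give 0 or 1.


(n+1)α + ρ = (7163·614) / 721 = 4398082/721
nα + ρ     = (7162·614) / 721 = 4397468/721
⌈4398082/721⌉ = 6100,  ⌈4397468/721⌉ = 6100
s_{7162} = 6100 − 6100 = 0

0


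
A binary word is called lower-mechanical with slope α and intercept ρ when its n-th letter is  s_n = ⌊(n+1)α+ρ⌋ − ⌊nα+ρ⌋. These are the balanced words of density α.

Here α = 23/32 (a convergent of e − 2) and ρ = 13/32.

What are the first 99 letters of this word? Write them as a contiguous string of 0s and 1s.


n=0: ⌊(1·23+13)/32⌋ − ⌊(0·23+13)/32⌋ = ⌊36/32⌋ − ⌊13/32⌋ = 1 − 0 = 1
n=1: ⌊(2·23+13)/32⌋ − ⌊(1·23+13)/32⌋ = ⌊59/32⌋ − ⌊36/32⌋ = 1 − 1 = 0
n=2: ⌊(3·23+13)/32⌋ − ⌊(2·23+13)/32⌋ = ⌊82/32⌋ − ⌊59/32⌋ = 2 − 1 = 1
n=3: ⌊(4·23+13)/32⌋ − ⌊(3·23+13)/32⌋ = ⌊105/32⌋ − ⌊82/32⌋ = 3 − 2 = 1
n=4: ⌊(5·23+13)/32⌋ − ⌊(4·23+13)/32⌋ = ⌊128/32⌋ − ⌊105/32⌋ = 4 − 3 = 1
n=5: ⌊(6·23+13)/32⌋ − ⌊(5·23+13)/32⌋ = ⌊151/32⌋ − ⌊128/32⌋ = 4 − 4 = 0
n=6: ⌊(7·23+13)/32⌋ − ⌊(6·23+13)/32⌋ = ⌊174/32⌋ − ⌊151/32⌋ = 5 − 4 = 1
n=7: ⌊(8·23+13)/32⌋ − ⌊(7·23+13)/32⌋ = ⌊197/32⌋ − ⌊174/32⌋ = 6 − 5 = 1
n=8: ⌊(9·23+13)/32⌋ − ⌊(8·23+13)/32⌋ = ⌊220/32⌋ − ⌊197/32⌋ = 6 − 6 = 0
n=9: ⌊(10·23+13)/32⌋ − ⌊(9·23+13)/32⌋ = ⌊243/32⌋ − ⌊220/32⌋ = 7 − 6 = 1
n=10: ⌊(11·23+13)/32⌋ − ⌊(10·23+13)/32⌋ = ⌊266/32⌋ − ⌊243/32⌋ = 8 − 7 = 1
n=11: ⌊(12·23+13)/32⌋ − ⌊(11·23+13)/32⌋ = ⌊289/32⌋ − ⌊266/32⌋ = 9 − 8 = 1
n=12: ⌊(13·23+13)/32⌋ − ⌊(12·23+13)/32⌋ = ⌊312/32⌋ − ⌊289/32⌋ = 9 − 9 = 0
n=13: ⌊(14·23+13)/32⌋ − ⌊(13·23+13)/32⌋ = ⌊335/32⌋ − ⌊312/32⌋ = 10 − 9 = 1
n=14: ⌊(15·23+13)/32⌋ − ⌊(14·23+13)/32⌋ = ⌊358/32⌋ − ⌊335/32⌋ = 11 − 10 = 1
n=15: ⌊(16·23+13)/32⌋ − ⌊(15·23+13)/32⌋ = ⌊381/32⌋ − ⌊358/32⌋ = 11 − 11 = 0
n=16: ⌊(17·23+13)/32⌋ − ⌊(16·23+13)/32⌋ = ⌊404/32⌋ − ⌊381/32⌋ = 12 − 11 = 1
n=17: ⌊(18·23+13)/32⌋ − ⌊(17·23+13)/32⌋ = ⌊427/32⌋ − ⌊404/32⌋ = 13 − 12 = 1
n=18: ⌊(19·23+13)/32⌋ − ⌊(18·23+13)/32⌋ = ⌊450/32⌋ − ⌊427/32⌋ = 14 − 13 = 1
n=19: ⌊(20·23+13)/32⌋ − ⌊(19·23+13)/32⌋ = ⌊473/32⌋ − ⌊450/32⌋ = 14 − 14 = 0
n=20: ⌊(21·23+13)/32⌋ − ⌊(20·23+13)/32⌋ = ⌊496/32⌋ − ⌊473/32⌋ = 15 − 14 = 1
n=21: ⌊(22·23+13)/32⌋ − ⌊(21·23+13)/32⌋ = ⌊519/32⌋ − ⌊496/32⌋ = 16 − 15 = 1
n=22: ⌊(23·23+13)/32⌋ − ⌊(22·23+13)/32⌋ = ⌊542/32⌋ − ⌊519/32⌋ = 16 − 16 = 0
n=23: ⌊(24·23+13)/32⌋ − ⌊(23·23+13)/32⌋ = ⌊565/32⌋ − ⌊542/32⌋ = 17 − 16 = 1
n=24: ⌊(25·23+13)/32⌋ − ⌊(24·23+13)/32⌋ = ⌊588/32⌋ − ⌊565/32⌋ = 18 − 17 = 1
n=25: ⌊(26·23+13)/32⌋ − ⌊(25·23+13)/32⌋ = ⌊611/32⌋ − ⌊588/32⌋ = 19 − 18 = 1
n=26: ⌊(27·23+13)/32⌋ − ⌊(26·23+13)/32⌋ = ⌊634/32⌋ − ⌊611/32⌋ = 19 − 19 = 0
n=27: ⌊(28·23+13)/32⌋ − ⌊(27·23+13)/32⌋ = ⌊657/32⌋ − ⌊634/32⌋ = 20 − 19 = 1
n=28: ⌊(29·23+13)/32⌋ − ⌊(28·23+13)/32⌋ = ⌊680/32⌋ − ⌊657/32⌋ = 21 − 20 = 1
n=29: ⌊(30·23+13)/32⌋ − ⌊(29·23+13)/32⌋ = ⌊703/32⌋ − ⌊680/32⌋ = 21 − 21 = 0
n=30: ⌊(31·23+13)/32⌋ − ⌊(30·23+13)/32⌋ = ⌊726/32⌋ − ⌊703/32⌋ = 22 − 21 = 1
n=31: ⌊(32·23+13)/32⌋ − ⌊(31·23+13)/32⌋ = ⌊749/32⌋ − ⌊726/32⌋ = 23 − 22 = 1
n=32: ⌊(33·23+13)/32⌋ − ⌊(32·23+13)/32⌋ = ⌊772/32⌋ − ⌊749/32⌋ = 24 − 23 = 1
n=33: ⌊(34·23+13)/32⌋ − ⌊(33·23+13)/32⌋ = ⌊795/32⌋ − ⌊772/32⌋ = 24 − 24 = 0
n=34: ⌊(35·23+13)/32⌋ − ⌊(34·23+13)/32⌋ = ⌊818/32⌋ − ⌊795/32⌋ = 25 − 24 = 1
n=35: ⌊(36·23+13)/32⌋ − ⌊(35·23+13)/32⌋ = ⌊841/32⌋ − ⌊818/32⌋ = 26 − 25 = 1
n=36: ⌊(37·23+13)/32⌋ − ⌊(36·23+13)/32⌋ = ⌊864/32⌋ − ⌊841/32⌋ = 27 − 26 = 1
n=37: ⌊(38·23+13)/32⌋ − ⌊(37·23+13)/32⌋ = ⌊887/32⌋ − ⌊864/32⌋ = 27 − 27 = 0
n=38: ⌊(39·23+13)/32⌋ − ⌊(38·23+13)/32⌋ = ⌊910/32⌋ − ⌊887/32⌋ = 28 − 27 = 1
n=39: ⌊(40·23+13)/32⌋ − ⌊(39·23+13)/32⌋ = ⌊933/32⌋ − ⌊910/32⌋ = 29 − 28 = 1
n=40: ⌊(41·23+13)/32⌋ − ⌊(40·23+13)/32⌋ = ⌊956/32⌋ − ⌊933/32⌋ = 29 − 29 = 0
n=41: ⌊(42·23+13)/32⌋ − ⌊(41·23+13)/32⌋ = ⌊979/32⌋ − ⌊956/32⌋ = 30 − 29 = 1
n=42: ⌊(43·23+13)/32⌋ − ⌊(42·23+13)/32⌋ = ⌊1002/32⌋ − ⌊979/32⌋ = 31 − 30 = 1
n=43: ⌊(44·23+13)/32⌋ − ⌊(43·23+13)/32⌋ = ⌊1025/32⌋ − ⌊1002/32⌋ = 32 − 31 = 1
n=44: ⌊(45·23+13)/32⌋ − ⌊(44·23+13)/32⌋ = ⌊1048/32⌋ − ⌊1025/32⌋ = 32 − 32 = 0
n=45: ⌊(46·23+13)/32⌋ − ⌊(45·23+13)/32⌋ = ⌊1071/32⌋ − ⌊1048/32⌋ = 33 − 32 = 1
n=46: ⌊(47·23+13)/32⌋ − ⌊(46·23+13)/32⌋ = ⌊1094/32⌋ − ⌊1071/32⌋ = 34 − 33 = 1
n=47: ⌊(48·23+13)/32⌋ − ⌊(47·23+13)/32⌋ = ⌊1117/32⌋ − ⌊1094/32⌋ = 34 − 34 = 0
n=48: ⌊(49·23+13)/32⌋ − ⌊(48·23+13)/32⌋ = ⌊1140/32⌋ − ⌊1117/32⌋ = 35 − 34 = 1
n=49: ⌊(50·23+13)/32⌋ − ⌊(49·23+13)/32⌋ = ⌊1163/32⌋ − ⌊1140/32⌋ = 36 − 35 = 1
n=50: ⌊(51·23+13)/32⌋ − ⌊(50·23+13)/32⌋ = ⌊1186/32⌋ − ⌊1163/32⌋ = 37 − 36 = 1
n=51: ⌊(52·23+13)/32⌋ − ⌊(51·23+13)/32⌋ = ⌊1209/32⌋ − ⌊1186/32⌋ = 37 − 37 = 0
n=52: ⌊(53·23+13)/32⌋ − ⌊(52·23+13)/32⌋ = ⌊1232/32⌋ − ⌊1209/32⌋ = 38 − 37 = 1
n=53: ⌊(54·23+13)/32⌋ − ⌊(53·23+13)/32⌋ = ⌊1255/32⌋ − ⌊1232/32⌋ = 39 − 38 = 1
n=54: ⌊(55·23+13)/32⌋ − ⌊(54·23+13)/32⌋ = ⌊1278/32⌋ − ⌊1255/32⌋ = 39 − 39 = 0
n=55: ⌊(56·23+13)/32⌋ − ⌊(55·23+13)/32⌋ = ⌊1301/32⌋ − ⌊1278/32⌋ = 40 − 39 = 1
n=56: ⌊(57·23+13)/32⌋ − ⌊(56·23+13)/32⌋ = ⌊1324/32⌋ − ⌊1301/32⌋ = 41 − 40 = 1
n=57: ⌊(58·23+13)/32⌋ − ⌊(57·23+13)/32⌋ = ⌊1347/32⌋ − ⌊1324/32⌋ = 42 − 41 = 1
n=58: ⌊(59·23+13)/32⌋ − ⌊(58·23+13)/32⌋ = ⌊1370/32⌋ − ⌊1347/32⌋ = 42 − 42 = 0
n=59: ⌊(60·23+13)/32⌋ − ⌊(59·23+13)/32⌋ = ⌊1393/32⌋ − ⌊1370/32⌋ = 43 − 42 = 1
n=60: ⌊(61·23+13)/32⌋ − ⌊(60·23+13)/32⌋ = ⌊1416/32⌋ − ⌊1393/32⌋ = 44 − 43 = 1
n=61: ⌊(62·23+13)/32⌋ − ⌊(61·23+13)/32⌋ = ⌊1439/32⌋ − ⌊1416/32⌋ = 44 − 44 = 0
n=62: ⌊(63·23+13)/32⌋ − ⌊(62·23+13)/32⌋ = ⌊1462/32⌋ − ⌊1439/32⌋ = 45 − 44 = 1
n=63: ⌊(64·23+13)/32⌋ − ⌊(63·23+13)/32⌋ = ⌊1485/32⌋ − ⌊1462/32⌋ = 46 − 45 = 1
n=64: ⌊(65·23+13)/32⌋ − ⌊(64·23+13)/32⌋ = ⌊1508/32⌋ − ⌊1485/32⌋ = 47 − 46 = 1
n=65: ⌊(66·23+13)/32⌋ − ⌊(65·23+13)/32⌋ = ⌊1531/32⌋ − ⌊1508/32⌋ = 47 − 47 = 0
n=66: ⌊(67·23+13)/32⌋ − ⌊(66·23+13)/32⌋ = ⌊1554/32⌋ − ⌊1531/32⌋ = 48 − 47 = 1
n=67: ⌊(68·23+13)/32⌋ − ⌊(67·23+13)/32⌋ = ⌊1577/32⌋ − ⌊1554/32⌋ = 49 − 48 = 1
n=68: ⌊(69·23+13)/32⌋ − ⌊(68·23+13)/32⌋ = ⌊1600/32⌋ − ⌊1577/32⌋ = 50 − 49 = 1
n=69: ⌊(70·23+13)/32⌋ − ⌊(69·23+13)/32⌋ = ⌊1623/32⌋ − ⌊1600/32⌋ = 50 − 50 = 0
n=70: ⌊(71·23+13)/32⌋ − ⌊(70·23+13)/32⌋ = ⌊1646/32⌋ − ⌊1623/32⌋ = 51 − 50 = 1
n=71: ⌊(72·23+13)/32⌋ − ⌊(71·23+13)/32⌋ = ⌊1669/32⌋ − ⌊1646/32⌋ = 52 − 51 = 1
n=72: ⌊(73·23+13)/32⌋ − ⌊(72·23+13)/32⌋ = ⌊1692/32⌋ − ⌊1669/32⌋ = 52 − 52 = 0
n=73: ⌊(74·23+13)/32⌋ − ⌊(73·23+13)/32⌋ = ⌊1715/32⌋ − ⌊1692/32⌋ = 53 − 52 = 1
n=74: ⌊(75·23+13)/32⌋ − ⌊(74·23+13)/32⌋ = ⌊1738/32⌋ − ⌊1715/32⌋ = 54 − 53 = 1
n=75: ⌊(76·23+13)/32⌋ − ⌊(75·23+13)/32⌋ = ⌊1761/32⌋ − ⌊1738/32⌋ = 55 − 54 = 1
n=76: ⌊(77·23+13)/32⌋ − ⌊(76·23+13)/32⌋ = ⌊1784/32⌋ − ⌊1761/32⌋ = 55 − 55 = 0
n=77: ⌊(78·23+13)/32⌋ − ⌊(77·23+13)/32⌋ = ⌊1807/32⌋ − ⌊1784/32⌋ = 56 − 55 = 1
n=78: ⌊(79·23+13)/32⌋ − ⌊(78·23+13)/32⌋ = ⌊1830/32⌋ − ⌊1807/32⌋ = 57 − 56 = 1
n=79: ⌊(80·23+13)/32⌋ − ⌊(79·23+13)/32⌋ = ⌊1853/32⌋ − ⌊1830/32⌋ = 57 − 57 = 0
n=80: ⌊(81·23+13)/32⌋ − ⌊(80·23+13)/32⌋ = ⌊1876/32⌋ − ⌊1853/32⌋ = 58 − 57 = 1
n=81: ⌊(82·23+13)/32⌋ − ⌊(81·23+13)/32⌋ = ⌊1899/32⌋ − ⌊1876/32⌋ = 59 − 58 = 1
n=82: ⌊(83·23+13)/32⌋ − ⌊(82·23+13)/32⌋ = ⌊1922/32⌋ − ⌊1899/32⌋ = 60 − 59 = 1
n=83: ⌊(84·23+13)/32⌋ − ⌊(83·23+13)/32⌋ = ⌊1945/32⌋ − ⌊1922/32⌋ = 60 − 60 = 0
n=84: ⌊(85·23+13)/32⌋ − ⌊(84·23+13)/32⌋ = ⌊1968/32⌋ − ⌊1945/32⌋ = 61 − 60 = 1
n=85: ⌊(86·23+13)/32⌋ − ⌊(85·23+13)/32⌋ = ⌊1991/32⌋ − ⌊1968/32⌋ = 62 − 61 = 1
n=86: ⌊(87·23+13)/32⌋ − ⌊(86·23+13)/32⌋ = ⌊2014/32⌋ − ⌊1991/32⌋ = 62 − 62 = 0
n=87: ⌊(88·23+13)/32⌋ − ⌊(87·23+13)/32⌋ = ⌊2037/32⌋ − ⌊2014/32⌋ = 63 − 62 = 1
n=88: ⌊(89·23+13)/32⌋ − ⌊(88·23+13)/32⌋ = ⌊2060/32⌋ − ⌊2037/32⌋ = 64 − 63 = 1
n=89: ⌊(90·23+13)/32⌋ − ⌊(89·23+13)/32⌋ = ⌊2083/32⌋ − ⌊2060/32⌋ = 65 − 64 = 1
n=90: ⌊(91·23+13)/32⌋ − ⌊(90·23+13)/32⌋ = ⌊2106/32⌋ − ⌊2083/32⌋ = 65 − 65 = 0
n=91: ⌊(92·23+13)/32⌋ − ⌊(91·23+13)/32⌋ = ⌊2129/32⌋ − ⌊2106/32⌋ = 66 − 65 = 1
n=92: ⌊(93·23+13)/32⌋ − ⌊(92·23+13)/32⌋ = ⌊2152/32⌋ − ⌊2129/32⌋ = 67 − 66 = 1
n=93: ⌊(94·23+13)/32⌋ − ⌊(93·23+13)/32⌋ = ⌊2175/32⌋ − ⌊2152/32⌋ = 67 − 67 = 0
n=94: ⌊(95·23+13)/32⌋ − ⌊(94·23+13)/32⌋ = ⌊2198/32⌋ − ⌊2175/32⌋ = 68 − 67 = 1
n=95: ⌊(96·23+13)/32⌋ − ⌊(95·23+13)/32⌋ = ⌊2221/32⌋ − ⌊2198/32⌋ = 69 − 68 = 1
n=96: ⌊(97·23+13)/32⌋ − ⌊(96·23+13)/32⌋ = ⌊2244/32⌋ − ⌊2221/32⌋ = 70 − 69 = 1
n=97: ⌊(98·23+13)/32⌋ − ⌊(97·23+13)/32⌋ = ⌊2267/32⌋ − ⌊2244/32⌋ = 70 − 70 = 0
n=98: ⌊(99·23+13)/32⌋ − ⌊(98·23+13)/32⌋ = ⌊2290/32⌋ − ⌊2267/32⌋ = 71 − 70 = 1

101110110111011011101101110110111011101101110110111011011101101110111011011101101110110111011011101


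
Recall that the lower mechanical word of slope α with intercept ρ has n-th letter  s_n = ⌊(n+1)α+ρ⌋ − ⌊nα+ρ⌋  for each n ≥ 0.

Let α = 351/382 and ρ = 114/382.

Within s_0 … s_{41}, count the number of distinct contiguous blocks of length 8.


9

t_n = ⌊(n·351+114)/382⌋ for n = 0 … 42:
  n=0…9: ⌊114/382⌋=0 ⌊465/382⌋=1 ⌊816/382⌋=2 ⌊1167/382⌋=3 ⌊1518/382⌋=3 ⌊1869/382⌋=4 ⌊2220/382⌋=5 ⌊2571/382⌋=6 ⌊2922/382⌋=7 ⌊3273/382⌋=8
  n=10…19: ⌊3624/382⌋=9 ⌊3975/382⌋=10 ⌊4326/382⌋=11 ⌊4677/382⌋=12 ⌊5028/382⌋=13 ⌊5379/382⌋=14 ⌊5730/382⌋=15 ⌊6081/382⌋=15 ⌊6432/382⌋=16 ⌊6783/382⌋=17
  n=20…29: ⌊7134/382⌋=18 ⌊7485/382⌋=19 ⌊7836/382⌋=20 ⌊8187/382⌋=21 ⌊8538/382⌋=22 ⌊8889/382⌋=23 ⌊9240/382⌋=24 ⌊9591/382⌋=25 ⌊9942/382⌋=26 ⌊10293/382⌋=26
  n=30…39: ⌊10644/382⌋=27 ⌊10995/382⌋=28 ⌊11346/382⌋=29 ⌊11697/382⌋=30 ⌊12048/382⌋=31 ⌊12399/382⌋=32 ⌊12750/382⌋=33 ⌊13101/382⌋=34 ⌊13452/382⌋=35 ⌊13803/382⌋=36
  n=40…42: ⌊14154/382⌋=37 ⌊14505/382⌋=37 ⌊14856/382⌋=38
s_n = t_(n+1) − t_n for n = 0 … 41 gives
prefix = 111011111111111101111111111101111111111101
slide a length-8 window over [0..7] … [34..41] (35 windows); first occurrence of each distinct factor:
  [  0..  7] 11101111
  [  1..  8] 11011111
  [  2..  9] 10111111
  [  3.. 10] 01111111
  [  4.. 11] 11111111
  [  9.. 16] 11111110
  [ 10.. 17] 11111101
  [ 11.. 18] 11111011
  [ 12.. 19] 11110111
  (the other 26 windows repeat one of these)
distinct factors: {01111111, 10111111, 11011111, 11101111, 11110111, 11111011, 11111101, 11111110, 11111111}
count = 9  (Sturmian bound for length 8 is 9)
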